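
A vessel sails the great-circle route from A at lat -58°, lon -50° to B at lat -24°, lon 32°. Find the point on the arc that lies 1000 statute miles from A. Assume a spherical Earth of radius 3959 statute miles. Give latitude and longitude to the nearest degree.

≈ lat -57°, lon -23°

Convert each endpoint to a unit vector on the sphere (x = cos φ cos λ, y = cos φ sin λ, z = sin φ).
The central angle between the endpoints is δ = arccos(p₁·p₂) ≈ 1.146 rad (65.7°). The total great-circle distance is δ·R ≈ 1.146 × 3959 ≈ 4536 mi, so the target fraction is f = 1000/4536 ≈ 0.220.
Interpolate at f ≈ 0.220 with slerp weights a = sin((1−f)δ)/sin δ ≈ 0.855, b = sin(fδ)/sin δ ≈ 0.274.
p = a·p₁ + b·p₂ ≈ (0.504, -0.214, -0.837); φ = arcsin(p_z) ≈ -56.80°, λ = atan2(p_y, p_x) ≈ -23.05°.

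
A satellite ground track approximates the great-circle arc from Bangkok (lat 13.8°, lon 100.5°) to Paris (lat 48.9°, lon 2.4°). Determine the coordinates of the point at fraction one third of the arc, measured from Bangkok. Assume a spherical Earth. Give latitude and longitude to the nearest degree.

From cos δ = sin φ₁ sin φ₂ + cos φ₁ cos φ₂ cos Δλ, the central angle is δ ≈ 1.481 rad (84.8°).
Interpolate at f = 1/3 with slerp weights a = sin((1−f)δ)/sin δ ≈ 0.838, b = sin(fδ)/sin δ ≈ 0.476.
p = a·p₁ + b·p₂ ≈ (0.164, 0.813, 0.558); φ = arcsin(p_z) ≈ 33.94°, λ = atan2(p_y, p_x) ≈ 78.59°.

≈ lat 34°, lon 79°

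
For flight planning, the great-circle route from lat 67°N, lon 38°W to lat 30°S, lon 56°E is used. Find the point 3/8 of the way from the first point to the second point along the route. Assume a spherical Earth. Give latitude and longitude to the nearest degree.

≈ lat 38°N, lon 23°E

Write both endpoints as unit vectors p₁, p₂ with components (cos φ cos λ, cos φ sin λ, sin φ).
The central angle between the endpoints is δ = arccos(p₁·p₂) ≈ 2.076 rad (118.9°).
Interpolate at f = 3/8 with slerp weights a = sin((1−f)δ)/sin δ ≈ 1.100, b = sin(fδ)/sin δ ≈ 0.802.
p = a·p₁ + b·p₂ ≈ (0.727, 0.311, 0.612); φ = arcsin(p_z) ≈ 37.70°, λ = atan2(p_y, p_x) ≈ 23.18°.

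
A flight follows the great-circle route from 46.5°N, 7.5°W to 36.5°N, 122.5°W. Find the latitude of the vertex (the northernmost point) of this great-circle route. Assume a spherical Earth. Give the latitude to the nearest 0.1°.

≈ 59.2°N

The great circle lies in the plane with unit normal n̂ = (p₁ × p₂)/|p₁ × p₂|.
Here n̂_z ≈ -0.512; the vertex latitude is φ_max = arccos|n̂_z| ≈ 59.2°.
Check via Clairaut: cos φ_max = |cos φ₁| · sin C = cos(46.5°)·sin(48.0°) ≈ 0.512, again giving ≈ 59.2°.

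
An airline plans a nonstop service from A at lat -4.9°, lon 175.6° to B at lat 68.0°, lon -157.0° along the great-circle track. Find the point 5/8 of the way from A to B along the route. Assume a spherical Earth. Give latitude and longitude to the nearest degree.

≈ lat 41°, lon -174°

Convert each endpoint to a unit vector on the sphere (x = cos φ cos λ, y = cos φ sin λ, z = sin φ).
The central angle between the endpoints is δ = arccos(p₁·p₂) ≈ 1.316 rad (75.4°).
Interpolate at f = 5/8 with slerp weights a = sin((1−f)δ)/sin δ ≈ 0.489, b = sin(fδ)/sin δ ≈ 0.757.
p = a·p₁ + b·p₂ ≈ (-0.747, -0.073, 0.660); φ = arcsin(p_z) ≈ 41.32°, λ = atan2(p_y, p_x) ≈ -174.39°.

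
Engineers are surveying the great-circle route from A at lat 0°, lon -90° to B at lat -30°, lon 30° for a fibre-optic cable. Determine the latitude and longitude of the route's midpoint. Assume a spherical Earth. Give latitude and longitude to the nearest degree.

From cos δ = sin φ₁ sin φ₂ + cos φ₁ cos φ₂ cos Δλ, the central angle is δ ≈ 2.019 rad (115.7°).
Interpolate at f = 1/2 with slerp weights a = sin((1−f)δ)/sin δ ≈ 0.939, b = sin(fδ)/sin δ ≈ 0.939.
p = a·p₁ + b·p₂ ≈ (0.704, -0.532, -0.470); φ = arcsin(p_z) ≈ -28.00°, λ = atan2(p_y, p_x) ≈ -37.09°.

≈ lat -28°, lon -37°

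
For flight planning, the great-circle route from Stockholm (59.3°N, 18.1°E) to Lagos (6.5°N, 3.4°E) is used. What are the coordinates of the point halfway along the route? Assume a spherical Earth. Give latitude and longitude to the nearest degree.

From cos δ = sin φ₁ sin φ₂ + cos φ₁ cos φ₂ cos Δλ, the central angle is δ ≈ 0.942 rad (54.0°).
Interpolate at f = 1/2 with slerp weights a = sin((1−f)δ)/sin δ ≈ 0.561, b = sin(fδ)/sin δ ≈ 0.561.
p = a·p₁ + b·p₂ ≈ (0.829, 0.122, 0.546); φ = arcsin(p_z) ≈ 33.09°, λ = atan2(p_y, p_x) ≈ 8.38°.

≈ (33°N, 8°E)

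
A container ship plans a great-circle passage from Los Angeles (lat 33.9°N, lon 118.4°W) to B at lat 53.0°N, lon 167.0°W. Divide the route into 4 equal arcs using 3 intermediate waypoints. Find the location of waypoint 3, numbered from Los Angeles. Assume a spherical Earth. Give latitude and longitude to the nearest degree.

The haversine formula gives a central angle δ ≈ 0.683 rad (39.1°) between the endpoints.
Interpolate at f = 3/4 with slerp weights a = sin((1−f)δ)/sin δ ≈ 0.269, b = sin(fδ)/sin δ ≈ 0.777.
p = a·p₁ + b·p₂ ≈ (-0.562, -0.302, 0.770); φ = arcsin(p_z) ≈ 50.39°, λ = atan2(p_y, p_x) ≈ -151.76°.

≈ lat 50°N, lon 152°W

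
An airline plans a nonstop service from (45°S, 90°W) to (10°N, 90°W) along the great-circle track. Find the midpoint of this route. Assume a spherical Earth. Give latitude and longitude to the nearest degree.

≈ (18°S, 90°W)

From cos δ = sin φ₁ sin φ₂ + cos φ₁ cos φ₂ cos Δλ, the central angle is δ ≈ 0.960 rad (55.0°).
Interpolate at f = 1/2 with slerp weights a = sin((1−f)δ)/sin δ ≈ 0.564, b = sin(fδ)/sin δ ≈ 0.564.
p = a·p₁ + b·p₂ ≈ (0.000, -0.954, -0.301); φ = arcsin(p_z) ≈ -17.50°, λ = atan2(p_y, p_x) ≈ -90.00°.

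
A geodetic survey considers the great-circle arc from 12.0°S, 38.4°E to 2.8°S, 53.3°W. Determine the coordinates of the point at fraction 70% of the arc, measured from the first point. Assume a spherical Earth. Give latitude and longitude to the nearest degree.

Write both endpoints as unit vectors p₁, p₂ with components (cos φ cos λ, cos φ sin λ, sin φ).
The central angle between the endpoints is δ = arccos(p₁·p₂) ≈ 1.590 rad (91.1°).
Interpolate at f = 0.70 with slerp weights a = sin((1−f)δ)/sin δ ≈ 0.459, b = sin(fδ)/sin δ ≈ 0.897.
p = a·p₁ + b·p₂ ≈ (0.887, -0.439, -0.139); φ = arcsin(p_z) ≈ -8.01°, λ = atan2(p_y, p_x) ≈ -26.35°.

≈ 8°S, 26°W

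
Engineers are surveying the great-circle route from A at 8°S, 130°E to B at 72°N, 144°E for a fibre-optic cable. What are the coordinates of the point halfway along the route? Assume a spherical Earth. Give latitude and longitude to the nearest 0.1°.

≈ 32.1°N, 133.3°E

The haversine formula gives a central angle δ ≈ 1.405 rad (80.5°) between the endpoints.
Interpolate at f = 1/2 with slerp weights a = sin((1−f)δ)/sin δ ≈ 0.655, b = sin(fδ)/sin δ ≈ 0.655.
p = a·p₁ + b·p₂ ≈ (-0.581, 0.616, 0.532); φ = arcsin(p_z) ≈ 32.14°, λ = atan2(p_y, p_x) ≈ 133.32°.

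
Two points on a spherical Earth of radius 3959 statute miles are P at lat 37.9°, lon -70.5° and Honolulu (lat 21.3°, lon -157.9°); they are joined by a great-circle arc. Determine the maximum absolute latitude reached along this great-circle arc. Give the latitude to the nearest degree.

≈ 41°

The great circle lies in the plane with unit normal n̂ = (p₁ × p₂)/|p₁ × p₂|.
Here n̂_z ≈ -0.760; the vertex latitude is φ_max = arccos|n̂_z| ≈ 40.5°.
Check via Clairaut: cos φ_max = |cos φ₁| · sin C = cos(37.9°)·sin(74.4°) ≈ 0.760, again giving ≈ 40.5°.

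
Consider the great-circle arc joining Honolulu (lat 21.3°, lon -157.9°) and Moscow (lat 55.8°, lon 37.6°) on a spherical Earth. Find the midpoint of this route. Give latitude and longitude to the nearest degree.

Convert each endpoint to a unit vector on the sphere (x = cos φ cos λ, y = cos φ sin λ, z = sin φ).
The central angle between the endpoints is δ = arccos(p₁·p₂) ≈ 1.776 rad (101.8°).
Interpolate at f = 1/2 with slerp weights a = sin((1−f)δ)/sin δ ≈ 0.793, b = sin(fδ)/sin δ ≈ 0.793.
p = a·p₁ + b·p₂ ≈ (-0.331, -0.006, 0.944); φ = arcsin(p_z) ≈ 70.65°, λ = atan2(p_y, p_x) ≈ -178.96°.

≈ lat 71°, lon -179°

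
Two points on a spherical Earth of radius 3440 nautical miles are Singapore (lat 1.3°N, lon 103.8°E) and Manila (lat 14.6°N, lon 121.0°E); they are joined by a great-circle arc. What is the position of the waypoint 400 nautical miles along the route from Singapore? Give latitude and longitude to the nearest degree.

The haversine formula gives a central angle δ ≈ 0.377 rad (21.6°) between the endpoints. The total great-circle distance is δ·R ≈ 0.377 × 3440 ≈ 1296 nmi, so the target fraction is f = 400/1296 ≈ 0.309.
Interpolate at f ≈ 0.309 with slerp weights a = sin((1−f)δ)/sin δ ≈ 0.700, b = sin(fδ)/sin δ ≈ 0.315.
p = a·p₁ + b·p₂ ≈ (-0.324, 0.941, 0.095); φ = arcsin(p_z) ≈ 5.47°, λ = atan2(p_y, p_x) ≈ 109.00°.

≈ lat 5°N, lon 109°E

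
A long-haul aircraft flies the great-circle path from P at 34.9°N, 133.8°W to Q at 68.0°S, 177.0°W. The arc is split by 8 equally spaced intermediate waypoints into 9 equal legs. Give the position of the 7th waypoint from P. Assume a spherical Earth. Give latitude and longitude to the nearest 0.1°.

≈ 46.4°S, 156.7°W

Write both endpoints as unit vectors p₁, p₂ with components (cos φ cos λ, cos φ sin λ, sin φ).
The central angle between the endpoints is δ = arccos(p₁·p₂) ≈ 1.882 rad (107.8°).
Interpolate at f = 7/9 with slerp weights a = sin((1−f)δ)/sin δ ≈ 0.427, b = sin(fδ)/sin δ ≈ 1.045.
p = a·p₁ + b·p₂ ≈ (-0.633, -0.273, -0.724); φ = arcsin(p_z) ≈ -46.42°, λ = atan2(p_y, p_x) ≈ -156.66°.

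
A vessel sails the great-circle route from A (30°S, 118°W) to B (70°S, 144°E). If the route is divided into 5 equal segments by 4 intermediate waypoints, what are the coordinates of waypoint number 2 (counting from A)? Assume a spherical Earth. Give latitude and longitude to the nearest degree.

Write both endpoints as unit vectors p₁, p₂ with components (cos φ cos λ, cos φ sin λ, sin φ).
The central angle between the endpoints is δ = arccos(p₁·p₂) ≈ 1.128 rad (64.6°).
Interpolate at f = 2/5 with slerp weights a = sin((1−f)δ)/sin δ ≈ 0.693, b = sin(fδ)/sin δ ≈ 0.483.
p = a·p₁ + b·p₂ ≈ (-0.415, -0.433, -0.800); φ = arcsin(p_z) ≈ -53.13°, λ = atan2(p_y, p_x) ≈ -133.81°.

≈ (53°S, 134°W)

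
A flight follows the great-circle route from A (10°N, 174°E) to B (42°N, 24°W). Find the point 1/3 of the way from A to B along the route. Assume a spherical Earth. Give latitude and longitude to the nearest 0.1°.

≈ (49.4°N, 169.2°W)

Convert each endpoint to a unit vector on the sphere (x = cos φ cos λ, y = cos φ sin λ, z = sin φ).
The central angle between the endpoints is δ = arccos(p₁·p₂) ≈ 2.189 rad (125.4°).
Interpolate at f = 1/3 with slerp weights a = sin((1−f)δ)/sin δ ≈ 1.220, b = sin(fδ)/sin δ ≈ 0.818.
p = a·p₁ + b·p₂ ≈ (-0.639, -0.122, 0.759); φ = arcsin(p_z) ≈ 49.41°, λ = atan2(p_y, p_x) ≈ -169.21°.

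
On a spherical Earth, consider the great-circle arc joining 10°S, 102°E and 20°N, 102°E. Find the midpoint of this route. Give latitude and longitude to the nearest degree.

Write both endpoints as unit vectors p₁, p₂ with components (cos φ cos λ, cos φ sin λ, sin φ).
The central angle between the endpoints is δ = arccos(p₁·p₂) ≈ 0.524 rad (30.0°).
Interpolate at f = 1/2 with slerp weights a = sin((1−f)δ)/sin δ ≈ 0.518, b = sin(fδ)/sin δ ≈ 0.518.
p = a·p₁ + b·p₂ ≈ (-0.207, 0.974, 0.087); φ = arcsin(p_z) ≈ 5.00°, λ = atan2(p_y, p_x) ≈ 102.00°.

≈ 5°N, 102°E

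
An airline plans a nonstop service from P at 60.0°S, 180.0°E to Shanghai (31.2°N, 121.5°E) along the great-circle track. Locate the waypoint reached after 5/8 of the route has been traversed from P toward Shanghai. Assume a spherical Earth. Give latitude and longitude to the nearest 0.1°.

≈ 4.3°S, 137.4°E

Write both endpoints as unit vectors p₁, p₂ with components (cos φ cos λ, cos φ sin λ, sin φ).
The central angle between the endpoints is δ = arccos(p₁·p₂) ≈ 1.798 rad (103.0°).
Interpolate at f = 5/8 with slerp weights a = sin((1−f)δ)/sin δ ≈ 0.641, b = sin(fδ)/sin δ ≈ 0.925.
p = a·p₁ + b·p₂ ≈ (-0.734, 0.675, -0.075); φ = arcsin(p_z) ≈ -4.33°, λ = atan2(p_y, p_x) ≈ 137.40°.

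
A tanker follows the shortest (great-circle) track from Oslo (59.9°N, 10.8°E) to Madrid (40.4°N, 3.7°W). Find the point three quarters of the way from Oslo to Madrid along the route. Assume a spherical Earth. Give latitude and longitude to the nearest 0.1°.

≈ (45.4°N, 1.1°W)

Write both endpoints as unit vectors p₁, p₂ with components (cos φ cos λ, cos φ sin λ, sin φ).
The central angle between the endpoints is δ = arccos(p₁·p₂) ≈ 0.375 rad (21.5°).
Interpolate at f = 3/4 with slerp weights a = sin((1−f)δ)/sin δ ≈ 0.256, b = sin(fδ)/sin δ ≈ 0.758.
p = a·p₁ + b·p₂ ≈ (0.702, -0.013, 0.712); φ = arcsin(p_z) ≈ 45.42°, λ = atan2(p_y, p_x) ≈ -1.08°.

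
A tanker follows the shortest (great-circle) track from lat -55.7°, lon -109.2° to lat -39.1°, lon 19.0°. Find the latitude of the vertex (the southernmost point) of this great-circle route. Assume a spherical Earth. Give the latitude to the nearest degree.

≈ -69°

The great circle lies in the plane with unit normal n̂ = (p₁ × p₂)/|p₁ × p₂|.
Here n̂_z ≈ +0.355; the vertex latitude is φ_max = arccos|n̂_z| ≈ 69.2°.
Check via Clairaut: cos φ_max = |cos φ₁| · sin C = cos(55.7°)·sin(141.0°) ≈ 0.355, again giving ≈ 69.2°.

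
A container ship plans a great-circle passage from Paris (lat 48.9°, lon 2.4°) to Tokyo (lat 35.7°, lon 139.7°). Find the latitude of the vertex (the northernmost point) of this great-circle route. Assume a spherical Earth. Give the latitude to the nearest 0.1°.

The great circle lies in the plane with unit normal n̂ = (p₁ × p₂)/|p₁ × p₂|.
Here n̂_z ≈ +0.362; the vertex latitude is φ_max = arccos|n̂_z| ≈ 68.7°.
Check via Clairaut: cos φ_max = |cos φ₁| · sin C = cos(48.9°)·sin(33.5°) ≈ 0.362, again giving ≈ 68.7°.

≈ 68.7°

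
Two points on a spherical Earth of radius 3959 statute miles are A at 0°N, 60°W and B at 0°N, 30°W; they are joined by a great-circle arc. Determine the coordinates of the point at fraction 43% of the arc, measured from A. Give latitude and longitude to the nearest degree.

≈ 0°N, 47°W

Convert each endpoint to a unit vector on the sphere (x = cos φ cos λ, y = cos φ sin λ, z = sin φ).
The central angle between the endpoints is δ = arccos(p₁·p₂) ≈ 0.524 rad (30.0°).
Interpolate at f = 0.43 with slerp weights a = sin((1−f)δ)/sin δ ≈ 0.588, b = sin(fδ)/sin δ ≈ 0.447.
p = a·p₁ + b·p₂ ≈ (0.681, -0.733, 0.000); φ = arcsin(p_z) ≈ 0.00°, λ = atan2(p_y, p_x) ≈ -47.10°.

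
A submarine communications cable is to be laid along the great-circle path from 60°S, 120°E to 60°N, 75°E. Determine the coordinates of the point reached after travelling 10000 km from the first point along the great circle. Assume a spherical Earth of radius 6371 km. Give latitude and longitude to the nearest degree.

From cos δ = sin φ₁ sin φ₂ + cos φ₁ cos φ₂ cos Δλ, the central angle is δ ≈ 2.181 rad (125.0°). The total great-circle distance is δ·R ≈ 2.181 × 6371 ≈ 13897 km, so the target fraction is f = 10000/13897 ≈ 0.720.
Interpolate at f ≈ 0.720 with slerp weights a = sin((1−f)δ)/sin δ ≈ 0.701, b = sin(fδ)/sin δ ≈ 1.220.
p = a·p₁ + b·p₂ ≈ (-0.017, 0.893, 0.450); φ = arcsin(p_z) ≈ 26.75°, λ = atan2(p_y, p_x) ≈ 91.11°.

≈ 27°N, 91°E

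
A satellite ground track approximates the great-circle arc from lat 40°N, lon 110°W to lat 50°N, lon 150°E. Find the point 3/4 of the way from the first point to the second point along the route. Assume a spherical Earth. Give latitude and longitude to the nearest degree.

From cos δ = sin φ₁ sin φ₂ + cos φ₁ cos φ₂ cos Δλ, the central angle is δ ≈ 1.152 rad (66.0°).
Interpolate at f = 3/4 with slerp weights a = sin((1−f)δ)/sin δ ≈ 0.311, b = sin(fδ)/sin δ ≈ 0.832.
p = a·p₁ + b·p₂ ≈ (-0.545, 0.044, 0.837); φ = arcsin(p_z) ≈ 56.87°, λ = atan2(p_y, p_x) ≈ 175.41°.

≈ lat 57°N, lon 175°E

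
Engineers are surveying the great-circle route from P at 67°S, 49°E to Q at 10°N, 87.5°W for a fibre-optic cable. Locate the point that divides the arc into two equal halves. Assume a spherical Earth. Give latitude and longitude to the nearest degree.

≈ 45°S, 67°W

Write both endpoints as unit vectors p₁, p₂ with components (cos φ cos λ, cos φ sin λ, sin φ).
The central angle between the endpoints is δ = arccos(p₁·p₂) ≈ 2.025 rad (116.0°).
Interpolate at f = 1/2 with slerp weights a = sin((1−f)δ)/sin δ ≈ 0.944, b = sin(fδ)/sin δ ≈ 0.944.
p = a·p₁ + b·p₂ ≈ (0.283, -0.650, -0.705); φ = arcsin(p_z) ≈ -44.83°, λ = atan2(p_y, p_x) ≈ -66.52°.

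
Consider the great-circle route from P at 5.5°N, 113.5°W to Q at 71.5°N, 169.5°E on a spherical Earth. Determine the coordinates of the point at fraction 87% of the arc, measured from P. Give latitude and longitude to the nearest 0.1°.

≈ 67.2°N, 163.0°W

Write both endpoints as unit vectors p₁, p₂ with components (cos φ cos λ, cos φ sin λ, sin φ).
The central angle between the endpoints is δ = arccos(p₁·p₂) ≈ 1.408 rad (80.7°).
Interpolate at f = 0.87 with slerp weights a = sin((1−f)δ)/sin δ ≈ 0.184, b = sin(fδ)/sin δ ≈ 0.953.
p = a·p₁ + b·p₂ ≈ (-0.371, -0.113, 0.922); φ = arcsin(p_z) ≈ 67.20°, λ = atan2(p_y, p_x) ≈ -163.01°.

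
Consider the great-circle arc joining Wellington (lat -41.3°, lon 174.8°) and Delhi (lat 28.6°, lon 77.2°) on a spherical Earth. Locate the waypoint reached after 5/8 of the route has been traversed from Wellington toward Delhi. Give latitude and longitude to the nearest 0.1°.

≈ lat 0.4°, lon 110.7°

Write both endpoints as unit vectors p₁, p₂ with components (cos φ cos λ, cos φ sin λ, sin φ).
The central angle between the endpoints is δ = arccos(p₁·p₂) ≈ 1.986 rad (113.8°).
Interpolate at f = 5/8 with slerp weights a = sin((1−f)δ)/sin δ ≈ 0.741, b = sin(fδ)/sin δ ≈ 1.034.
p = a·p₁ + b·p₂ ≈ (-0.353, 0.936, 0.006); φ = arcsin(p_z) ≈ 0.35°, λ = atan2(p_y, p_x) ≈ 110.67°.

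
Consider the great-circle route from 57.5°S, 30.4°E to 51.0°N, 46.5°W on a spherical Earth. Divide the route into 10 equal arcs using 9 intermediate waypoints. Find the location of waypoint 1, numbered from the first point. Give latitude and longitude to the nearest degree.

The haversine formula gives a central angle δ ≈ 2.188 rad (125.4°) between the endpoints.
Interpolate at f = 1/10 with slerp weights a = sin((1−f)δ)/sin δ ≈ 1.130, b = sin(fδ)/sin δ ≈ 0.266.
p = a·p₁ + b·p₂ ≈ (0.639, 0.186, -0.746); φ = arcsin(p_z) ≈ -48.28°, λ = atan2(p_y, p_x) ≈ 16.21°.

≈ 48°S, 16°E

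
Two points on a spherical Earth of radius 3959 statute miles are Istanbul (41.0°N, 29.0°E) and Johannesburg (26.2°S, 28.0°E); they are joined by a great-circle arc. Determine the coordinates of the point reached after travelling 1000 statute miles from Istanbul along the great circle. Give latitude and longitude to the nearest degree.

≈ 27°N, 29°E

Convert each endpoint to a unit vector on the sphere (x = cos φ cos λ, y = cos φ sin λ, z = sin φ).
The central angle between the endpoints is δ = arccos(p₁·p₂) ≈ 1.173 rad (67.2°). The total great-circle distance is δ·R ≈ 1.173 × 3959 ≈ 4644 mi, so the target fraction is f = 1000/4644 ≈ 0.215.
Interpolate at f ≈ 0.215 with slerp weights a = sin((1−f)δ)/sin δ ≈ 0.863, b = sin(fδ)/sin δ ≈ 0.271.
p = a·p₁ + b·p₂ ≈ (0.785, 0.430, 0.447); φ = arcsin(p_z) ≈ 26.53°, λ = atan2(p_y, p_x) ≈ 28.73°.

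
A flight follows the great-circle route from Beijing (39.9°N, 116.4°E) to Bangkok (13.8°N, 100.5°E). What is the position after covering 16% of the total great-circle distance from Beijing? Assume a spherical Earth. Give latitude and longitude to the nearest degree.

≈ 36°N, 113°E

Convert each endpoint to a unit vector on the sphere (x = cos φ cos λ, y = cos φ sin λ, z = sin φ).
The central angle between the endpoints is δ = arccos(p₁·p₂) ≈ 0.517 rad (29.6°).
Interpolate at f = 0.16 with slerp weights a = sin((1−f)δ)/sin δ ≈ 0.851, b = sin(fδ)/sin δ ≈ 0.167.
p = a·p₁ + b·p₂ ≈ (-0.320, 0.745, 0.586); φ = arcsin(p_z) ≈ 35.87°, λ = atan2(p_y, p_x) ≈ 113.25°.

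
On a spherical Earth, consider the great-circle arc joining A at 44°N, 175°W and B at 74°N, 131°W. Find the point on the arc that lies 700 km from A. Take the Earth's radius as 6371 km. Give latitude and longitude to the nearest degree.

The haversine formula gives a central angle δ ≈ 0.626 rad (35.9°) between the endpoints. The total great-circle distance is δ·R ≈ 0.626 × 6371 ≈ 3988 km, so the target fraction is f = 700/3988 ≈ 0.176.
Interpolate at f ≈ 0.176 with slerp weights a = sin((1−f)δ)/sin δ ≈ 0.842, b = sin(fδ)/sin δ ≈ 0.187.
p = a·p₁ + b·p₂ ≈ (-0.637, -0.092, 0.765); φ = arcsin(p_z) ≈ 49.91°, λ = atan2(p_y, p_x) ≈ -171.81°.

≈ 50°N, 172°W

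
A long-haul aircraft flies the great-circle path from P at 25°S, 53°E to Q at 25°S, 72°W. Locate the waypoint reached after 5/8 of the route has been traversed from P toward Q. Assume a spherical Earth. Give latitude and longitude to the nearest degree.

≈ 44°S, 28°W

Convert each endpoint to a unit vector on the sphere (x = cos φ cos λ, y = cos φ sin λ, z = sin φ).
The central angle between the endpoints is δ = arccos(p₁·p₂) ≈ 1.868 rad (107.0°).
Interpolate at f = 5/8 with slerp weights a = sin((1−f)δ)/sin δ ≈ 0.674, b = sin(fδ)/sin δ ≈ 0.962.
p = a·p₁ + b·p₂ ≈ (0.637, -0.341, -0.691); φ = arcsin(p_z) ≈ -43.73°, λ = atan2(p_y, p_x) ≈ -28.17°.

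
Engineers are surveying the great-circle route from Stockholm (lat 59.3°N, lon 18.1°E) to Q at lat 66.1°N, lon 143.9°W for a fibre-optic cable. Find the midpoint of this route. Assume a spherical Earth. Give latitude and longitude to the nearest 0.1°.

≈ lat 84.3°N, lon 26.9°W

From cos δ = sin φ₁ sin φ₂ + cos φ₁ cos φ₂ cos Δλ, the central angle is δ ≈ 0.940 rad (53.9°).
Interpolate at f = 1/2 with slerp weights a = sin((1−f)δ)/sin δ ≈ 0.561, b = sin(fδ)/sin δ ≈ 0.561.
p = a·p₁ + b·p₂ ≈ (0.089, -0.045, 0.995); φ = arcsin(p_z) ≈ 84.30°, λ = atan2(p_y, p_x) ≈ -26.89°.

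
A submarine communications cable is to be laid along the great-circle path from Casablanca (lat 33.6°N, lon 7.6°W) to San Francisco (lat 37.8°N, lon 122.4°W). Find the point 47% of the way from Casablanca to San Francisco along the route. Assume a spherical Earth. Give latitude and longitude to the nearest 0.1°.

From cos δ = sin φ₁ sin φ₂ + cos φ₁ cos φ₂ cos Δλ, the central angle is δ ≈ 1.508 rad (86.4°).
Interpolate at f = 0.47 with slerp weights a = sin((1−f)δ)/sin δ ≈ 0.718, b = sin(fδ)/sin δ ≈ 0.652.
p = a·p₁ + b·p₂ ≈ (0.317, -0.514, 0.797); φ = arcsin(p_z) ≈ 52.85°, λ = atan2(p_y, p_x) ≈ -58.36°.

≈ lat 52.8°N, lon 58.4°W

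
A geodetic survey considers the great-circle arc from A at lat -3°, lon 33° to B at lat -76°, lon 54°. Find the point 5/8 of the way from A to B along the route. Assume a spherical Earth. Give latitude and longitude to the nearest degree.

Write both endpoints as unit vectors p₁, p₂ with components (cos φ cos λ, cos φ sin λ, sin φ).
The central angle between the endpoints is δ = arccos(p₁·p₂) ≈ 1.291 rad (74.0°).
Interpolate at f = 5/8 with slerp weights a = sin((1−f)δ)/sin δ ≈ 0.484, b = sin(fδ)/sin δ ≈ 0.751.
p = a·p₁ + b·p₂ ≈ (0.512, 0.410, -0.754); φ = arcsin(p_z) ≈ -48.97°, λ = atan2(p_y, p_x) ≈ 38.69°.

≈ lat -49°, lon 39°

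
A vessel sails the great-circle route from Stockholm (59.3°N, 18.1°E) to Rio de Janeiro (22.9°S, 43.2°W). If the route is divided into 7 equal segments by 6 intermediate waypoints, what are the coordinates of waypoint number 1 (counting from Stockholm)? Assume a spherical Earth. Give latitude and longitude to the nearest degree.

The haversine formula gives a central angle δ ≈ 1.680 rad (96.2°) between the endpoints.
Interpolate at f = 1/7 with slerp weights a = sin((1−f)δ)/sin δ ≈ 0.997, b = sin(fδ)/sin δ ≈ 0.239.
p = a·p₁ + b·p₂ ≈ (0.645, 0.007, 0.765); φ = arcsin(p_z) ≈ 49.87°, λ = atan2(p_y, p_x) ≈ 0.66°.

≈ 50°N, 1°E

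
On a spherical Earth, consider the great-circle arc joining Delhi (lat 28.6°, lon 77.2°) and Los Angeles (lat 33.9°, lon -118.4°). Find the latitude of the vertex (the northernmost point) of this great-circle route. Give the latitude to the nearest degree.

The great circle lies in the plane with unit normal n̂ = (p₁ × p₂)/|p₁ × p₂|.
Here n̂_z ≈ +0.218; the vertex latitude is φ_max = arccos|n̂_z| ≈ 77.4°.

≈ 77°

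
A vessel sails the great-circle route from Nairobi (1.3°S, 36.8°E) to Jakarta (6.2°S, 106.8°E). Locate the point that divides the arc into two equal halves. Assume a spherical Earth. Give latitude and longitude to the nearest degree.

The haversine formula gives a central angle δ ≈ 1.221 rad (70.0°) between the endpoints.
Interpolate at f = 1/2 with slerp weights a = sin((1−f)δ)/sin δ ≈ 0.610, b = sin(fδ)/sin δ ≈ 0.610.
p = a·p₁ + b·p₂ ≈ (0.313, 0.946, -0.080); φ = arcsin(p_z) ≈ -4.57°, λ = atan2(p_y, p_x) ≈ 71.69°.

≈ 5°S, 72°E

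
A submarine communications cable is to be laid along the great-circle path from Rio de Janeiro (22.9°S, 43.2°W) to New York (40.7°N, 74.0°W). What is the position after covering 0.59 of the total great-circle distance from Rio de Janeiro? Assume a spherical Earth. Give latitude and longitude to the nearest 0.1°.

≈ 15.0°N, 59.6°W

The haversine formula gives a central angle δ ≈ 1.217 rad (69.7°) between the endpoints.
Interpolate at f = 0.59 with slerp weights a = sin((1−f)δ)/sin δ ≈ 0.510, b = sin(fδ)/sin δ ≈ 0.701.
p = a·p₁ + b·p₂ ≈ (0.489, -0.833, 0.259); φ = arcsin(p_z) ≈ 15.00°, λ = atan2(p_y, p_x) ≈ -59.57°.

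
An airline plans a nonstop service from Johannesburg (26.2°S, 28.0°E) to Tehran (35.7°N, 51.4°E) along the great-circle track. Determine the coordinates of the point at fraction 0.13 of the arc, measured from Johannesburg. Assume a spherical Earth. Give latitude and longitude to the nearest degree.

≈ 18°S, 31°E

Write both endpoints as unit vectors p₁, p₂ with components (cos φ cos λ, cos φ sin λ, sin φ).
The central angle between the endpoints is δ = arccos(p₁·p₂) ≈ 1.147 rad (65.7°).
Interpolate at f = 0.13 with slerp weights a = sin((1−f)δ)/sin δ ≈ 0.922, b = sin(fδ)/sin δ ≈ 0.163.
p = a·p₁ + b·p₂ ≈ (0.813, 0.492, -0.312); φ = arcsin(p_z) ≈ -18.17°, λ = atan2(p_y, p_x) ≈ 31.17°.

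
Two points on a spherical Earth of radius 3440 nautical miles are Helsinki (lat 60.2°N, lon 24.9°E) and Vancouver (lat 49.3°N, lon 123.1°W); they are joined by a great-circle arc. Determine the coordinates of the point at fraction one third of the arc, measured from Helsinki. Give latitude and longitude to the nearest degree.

Convert each endpoint to a unit vector on the sphere (x = cos φ cos λ, y = cos φ sin λ, z = sin φ).
The central angle between the endpoints is δ = arccos(p₁·p₂) ≈ 1.178 rad (67.5°).
Interpolate at f = 1/3 with slerp weights a = sin((1−f)δ)/sin δ ≈ 0.765, b = sin(fδ)/sin δ ≈ 0.414.
p = a·p₁ + b·p₂ ≈ (0.197, -0.066, 0.978); φ = arcsin(p_z) ≈ 77.98°, λ = atan2(p_y, p_x) ≈ -18.51°.

≈ lat 78°N, lon 19°W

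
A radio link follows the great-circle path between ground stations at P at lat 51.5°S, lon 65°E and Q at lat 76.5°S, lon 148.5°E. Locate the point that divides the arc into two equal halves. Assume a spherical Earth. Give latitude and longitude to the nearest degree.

Write both endpoints as unit vectors p₁, p₂ with components (cos φ cos λ, cos φ sin λ, sin φ).
The central angle between the endpoints is δ = arccos(p₁·p₂) ≈ 0.680 rad (39.0°).
Interpolate at f = 1/2 with slerp weights a = sin((1−f)δ)/sin δ ≈ 0.530, b = sin(fδ)/sin δ ≈ 0.530.
p = a·p₁ + b·p₂ ≈ (0.034, 0.364, -0.931); φ = arcsin(p_z) ≈ -68.56°, λ = atan2(p_y, p_x) ≈ 84.67°.

≈ lat 69°S, lon 85°E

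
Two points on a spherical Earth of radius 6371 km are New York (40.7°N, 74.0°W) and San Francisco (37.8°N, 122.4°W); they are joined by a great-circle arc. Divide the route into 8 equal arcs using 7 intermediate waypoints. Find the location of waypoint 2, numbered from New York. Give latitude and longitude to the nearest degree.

≈ 42°N, 86°W

From cos δ = sin φ₁ sin φ₂ + cos φ₁ cos φ₂ cos Δλ, the central angle is δ ≈ 0.648 rad (37.1°).
Interpolate at f = 2/8 with slerp weights a = sin((1−f)δ)/sin δ ≈ 0.774, b = sin(fδ)/sin δ ≈ 0.267.
p = a·p₁ + b·p₂ ≈ (0.049, -0.742, 0.668); φ = arcsin(p_z) ≈ 41.94°, λ = atan2(p_y, p_x) ≈ -86.26°.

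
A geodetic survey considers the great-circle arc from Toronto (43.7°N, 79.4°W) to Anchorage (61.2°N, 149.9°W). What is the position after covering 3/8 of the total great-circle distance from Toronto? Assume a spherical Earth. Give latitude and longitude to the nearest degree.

Convert each endpoint to a unit vector on the sphere (x = cos φ cos λ, y = cos φ sin λ, z = sin φ).
The central angle between the endpoints is δ = arccos(p₁·p₂) ≈ 0.765 rad (43.8°).
Interpolate at f = 3/8 with slerp weights a = sin((1−f)δ)/sin δ ≈ 0.664, b = sin(fδ)/sin δ ≈ 0.409.
p = a·p₁ + b·p₂ ≈ (-0.082, -0.571, 0.817); φ = arcsin(p_z) ≈ 54.78°, λ = atan2(p_y, p_x) ≈ -98.17°.

≈ 55°N, 98°W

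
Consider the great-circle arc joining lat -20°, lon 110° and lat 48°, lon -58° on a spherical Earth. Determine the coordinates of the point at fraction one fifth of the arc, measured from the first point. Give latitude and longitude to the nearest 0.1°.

Convert each endpoint to a unit vector on the sphere (x = cos φ cos λ, y = cos φ sin λ, z = sin φ).
The central angle between the endpoints is δ = arccos(p₁·p₂) ≈ 2.624 rad (150.4°).
Interpolate at f = 1/5 with slerp weights a = sin((1−f)δ)/sin δ ≈ 1.746, b = sin(fδ)/sin δ ≈ 1.013.
p = a·p₁ + b·p₂ ≈ (-0.202, 0.967, 0.156); φ = arcsin(p_z) ≈ 8.97°, λ = atan2(p_y, p_x) ≈ 101.79°.

≈ lat 9.0°, lon 101.8°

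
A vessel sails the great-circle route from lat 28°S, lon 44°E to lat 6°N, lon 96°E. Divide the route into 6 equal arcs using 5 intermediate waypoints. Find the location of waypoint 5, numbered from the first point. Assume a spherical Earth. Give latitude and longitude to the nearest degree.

≈ lat 0°N, lon 88°E

From cos δ = sin φ₁ sin φ₂ + cos φ₁ cos φ₂ cos Δλ, the central angle is δ ≈ 1.057 rad (60.6°).
Interpolate at f = 5/6 with slerp weights a = sin((1−f)δ)/sin δ ≈ 0.201, b = sin(fδ)/sin δ ≈ 0.886.
p = a·p₁ + b·p₂ ≈ (0.036, 0.999, -0.002); φ = arcsin(p_z) ≈ -0.11°, λ = atan2(p_y, p_x) ≈ 87.95°.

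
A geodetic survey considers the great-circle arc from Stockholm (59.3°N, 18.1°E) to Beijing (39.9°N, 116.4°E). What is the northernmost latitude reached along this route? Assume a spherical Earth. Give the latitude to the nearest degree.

The great circle lies in the plane with unit normal n̂ = (p₁ × p₂)/|p₁ × p₂|.
Here n̂_z ≈ +0.446; the vertex latitude is φ_max = arccos|n̂_z| ≈ 63.5°.
Check via Clairaut: cos φ_max = |cos φ₁| · sin C = cos(59.3°)·sin(60.9°) ≈ 0.446, again giving ≈ 63.5°.

≈ 64°N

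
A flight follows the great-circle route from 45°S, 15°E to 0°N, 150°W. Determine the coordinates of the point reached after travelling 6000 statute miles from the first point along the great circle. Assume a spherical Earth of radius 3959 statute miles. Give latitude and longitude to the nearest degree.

Convert each endpoint to a unit vector on the sphere (x = cos φ cos λ, y = cos φ sin λ, z = sin φ).
The central angle between the endpoints is δ = arccos(p₁·p₂) ≈ 2.323 rad (133.1°). The total great-circle distance is δ·R ≈ 2.323 × 3959 ≈ 9195 mi, so the target fraction is f = 6000/9195 ≈ 0.652.
Interpolate at f ≈ 0.652 with slerp weights a = sin((1−f)δ)/sin δ ≈ 0.989, b = sin(fδ)/sin δ ≈ 1.367.
p = a·p₁ + b·p₂ ≈ (-0.508, -0.503, -0.699); φ = arcsin(p_z) ≈ -44.37°, λ = atan2(p_y, p_x) ≈ -135.33°.

≈ 44°S, 135°W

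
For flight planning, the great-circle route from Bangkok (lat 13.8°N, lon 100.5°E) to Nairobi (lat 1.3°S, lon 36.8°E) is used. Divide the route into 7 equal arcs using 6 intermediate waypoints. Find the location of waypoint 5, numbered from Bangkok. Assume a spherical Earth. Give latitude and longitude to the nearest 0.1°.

The haversine formula gives a central angle δ ≈ 1.132 rad (64.9°) between the endpoints.
Interpolate at f = 5/7 with slerp weights a = sin((1−f)δ)/sin δ ≈ 0.351, b = sin(fδ)/sin δ ≈ 0.799.
p = a·p₁ + b·p₂ ≈ (0.577, 0.814, 0.066); φ = arcsin(p_z) ≈ 3.76°, λ = atan2(p_y, p_x) ≈ 54.64°.

≈ lat 3.8°N, lon 54.6°E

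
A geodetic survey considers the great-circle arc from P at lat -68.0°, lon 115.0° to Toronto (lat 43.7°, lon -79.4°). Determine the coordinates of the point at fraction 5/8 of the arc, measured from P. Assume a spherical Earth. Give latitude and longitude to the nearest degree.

Write both endpoints as unit vectors p₁, p₂ with components (cos φ cos λ, cos φ sin λ, sin φ).
The central angle between the endpoints is δ = arccos(p₁·p₂) ≈ 2.697 rad (154.5°).
Interpolate at f = 5/8 with slerp weights a = sin((1−f)δ)/sin δ ≈ 1.972, b = sin(fδ)/sin δ ≈ 2.311.
p = a·p₁ + b·p₂ ≈ (-0.005, -0.973, -0.232); φ = arcsin(p_z) ≈ -13.39°, λ = atan2(p_y, p_x) ≈ -90.28°.

≈ lat -13°, lon -90°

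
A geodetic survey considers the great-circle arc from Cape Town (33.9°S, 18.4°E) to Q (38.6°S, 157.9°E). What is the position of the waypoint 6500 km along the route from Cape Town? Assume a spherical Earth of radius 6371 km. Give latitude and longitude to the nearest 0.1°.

Write both endpoints as unit vectors p₁, p₂ with components (cos φ cos λ, cos φ sin λ, sin φ).
The central angle between the endpoints is δ = arccos(p₁·p₂) ≈ 1.717 rad (98.4°). The total great-circle distance is δ·R ≈ 1.717 × 6371 ≈ 10936 km, so the target fraction is f = 6500/10936 ≈ 0.594.
Interpolate at f ≈ 0.594 with slerp weights a = sin((1−f)δ)/sin δ ≈ 0.648, b = sin(fδ)/sin δ ≈ 0.861.
p = a·p₁ + b·p₂ ≈ (-0.113, 0.423, -0.899); φ = arcsin(p_z) ≈ -64.02°, λ = atan2(p_y, p_x) ≈ 104.97°.

≈ (64.0°S, 105.0°E)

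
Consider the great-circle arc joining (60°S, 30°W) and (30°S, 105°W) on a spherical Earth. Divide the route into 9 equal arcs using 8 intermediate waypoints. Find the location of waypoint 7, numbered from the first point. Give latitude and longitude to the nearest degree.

From cos δ = sin φ₁ sin φ₂ + cos φ₁ cos φ₂ cos Δλ, the central angle is δ ≈ 0.994 rad (57.0°).
Interpolate at f = 7/9 with slerp weights a = sin((1−f)δ)/sin δ ≈ 0.261, b = sin(fδ)/sin δ ≈ 0.833.
p = a·p₁ + b·p₂ ≈ (-0.074, -0.762, -0.643); φ = arcsin(p_z) ≈ -40.01°, λ = atan2(p_y, p_x) ≈ -95.51°.

≈ (40°S, 96°W)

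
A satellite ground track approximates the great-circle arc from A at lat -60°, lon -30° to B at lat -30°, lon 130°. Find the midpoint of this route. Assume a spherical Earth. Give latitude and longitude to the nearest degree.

Convert each endpoint to a unit vector on the sphere (x = cos φ cos λ, y = cos φ sin λ, z = sin φ).
The central angle between the endpoints is δ = arccos(p₁·p₂) ≈ 1.545 rad (88.5°).
Interpolate at f = 1/2 with slerp weights a = sin((1−f)δ)/sin δ ≈ 0.698, b = sin(fδ)/sin δ ≈ 0.698.
p = a·p₁ + b·p₂ ≈ (-0.086, 0.289, -0.954); φ = arcsin(p_z) ≈ -72.47°, λ = atan2(p_y, p_x) ≈ 106.65°.

≈ lat -72°, lon 107°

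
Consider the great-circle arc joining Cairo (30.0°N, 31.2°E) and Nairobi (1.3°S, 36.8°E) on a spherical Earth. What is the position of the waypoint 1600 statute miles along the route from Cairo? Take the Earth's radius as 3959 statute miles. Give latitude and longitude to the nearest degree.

From cos δ = sin φ₁ sin φ₂ + cos φ₁ cos φ₂ cos Δλ, the central angle is δ ≈ 0.554 rad (31.8°). The total great-circle distance is δ·R ≈ 0.554 × 3959 ≈ 2194 mi, so the target fraction is f = 1600/2194 ≈ 0.729.
Interpolate at f ≈ 0.729 with slerp weights a = sin((1−f)δ)/sin δ ≈ 0.284, b = sin(fδ)/sin δ ≈ 0.747.
p = a·p₁ + b·p₂ ≈ (0.809, 0.575, 0.125); φ = arcsin(p_z) ≈ 7.19°, λ = atan2(p_y, p_x) ≈ 35.41°.

≈ (7°N, 35°E)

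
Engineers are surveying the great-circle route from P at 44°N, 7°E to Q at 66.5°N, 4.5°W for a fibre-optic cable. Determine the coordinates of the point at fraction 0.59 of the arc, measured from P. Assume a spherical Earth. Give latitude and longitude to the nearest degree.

Convert each endpoint to a unit vector on the sphere (x = cos φ cos λ, y = cos φ sin λ, z = sin φ).
The central angle between the endpoints is δ = arccos(p₁·p₂) ≈ 0.407 rad (23.3°).
Interpolate at f = 0.59 with slerp weights a = sin((1−f)δ)/sin δ ≈ 0.420, b = sin(fδ)/sin δ ≈ 0.601.
p = a·p₁ + b·p₂ ≈ (0.538, 0.018, 0.842); φ = arcsin(p_z) ≈ 57.40°, λ = atan2(p_y, p_x) ≈ 1.91°.

≈ 57°N, 2°E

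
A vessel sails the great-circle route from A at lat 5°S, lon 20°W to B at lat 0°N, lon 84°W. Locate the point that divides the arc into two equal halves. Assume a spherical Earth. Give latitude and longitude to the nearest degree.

From cos δ = sin φ₁ sin φ₂ + cos φ₁ cos φ₂ cos Δλ, the central angle is δ ≈ 1.119 rad (64.1°).
Interpolate at f = 1/2 with slerp weights a = sin((1−f)δ)/sin δ ≈ 0.590, b = sin(fδ)/sin δ ≈ 0.590.
p = a·p₁ + b·p₂ ≈ (0.614, -0.788, -0.051); φ = arcsin(p_z) ≈ -2.95°, λ = atan2(p_y, p_x) ≈ -52.07°.

≈ lat 3°S, lon 52°W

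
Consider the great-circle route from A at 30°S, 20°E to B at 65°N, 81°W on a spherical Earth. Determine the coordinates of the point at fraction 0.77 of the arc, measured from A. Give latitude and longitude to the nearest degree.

Convert each endpoint to a unit vector on the sphere (x = cos φ cos λ, y = cos φ sin λ, z = sin φ).
The central angle between the endpoints is δ = arccos(p₁·p₂) ≈ 2.121 rad (121.5°).
Interpolate at f = 0.77 with slerp weights a = sin((1−f)δ)/sin δ ≈ 0.550, b = sin(fδ)/sin δ ≈ 1.171.
p = a·p₁ + b·p₂ ≈ (0.525, -0.326, 0.786); φ = arcsin(p_z) ≈ 51.84°, λ = atan2(p_y, p_x) ≈ -31.83°.

≈ 52°N, 32°W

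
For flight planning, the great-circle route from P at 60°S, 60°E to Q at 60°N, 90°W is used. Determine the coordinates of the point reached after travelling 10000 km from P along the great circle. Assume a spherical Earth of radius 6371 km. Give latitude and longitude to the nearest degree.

≈ 6°N, 19°W

Convert each endpoint to a unit vector on the sphere (x = cos φ cos λ, y = cos φ sin λ, z = sin φ).
The central angle between the endpoints is δ = arccos(p₁·p₂) ≈ 2.882 rad (165.1°). The total great-circle distance is δ·R ≈ 2.882 × 6371 ≈ 18362 km, so the target fraction is f = 10000/18362 ≈ 0.545.
Interpolate at f ≈ 0.545 with slerp weights a = sin((1−f)δ)/sin δ ≈ 3.767, b = sin(fδ)/sin δ ≈ 3.896.
p = a·p₁ + b·p₂ ≈ (0.942, -0.317, 0.112); φ = arcsin(p_z) ≈ 6.43°, λ = atan2(p_y, p_x) ≈ -18.60°.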